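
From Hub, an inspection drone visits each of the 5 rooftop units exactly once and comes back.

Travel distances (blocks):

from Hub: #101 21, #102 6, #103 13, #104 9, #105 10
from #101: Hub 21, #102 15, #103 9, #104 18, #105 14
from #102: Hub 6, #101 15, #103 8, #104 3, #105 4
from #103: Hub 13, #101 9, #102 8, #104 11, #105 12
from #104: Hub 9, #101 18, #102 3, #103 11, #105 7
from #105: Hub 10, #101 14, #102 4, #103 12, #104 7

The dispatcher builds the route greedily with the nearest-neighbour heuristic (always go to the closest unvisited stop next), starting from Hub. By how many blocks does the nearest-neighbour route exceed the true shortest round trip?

From Hub: #102=6, #104=9, #105=10, #103=13, #101=21 → choose #102 (6).
From #102: #104=3, #105=4, #103=8, #101=15 → choose #104 (3).
From #104: #105=7, #103=11, #101=18 → choose #105 (7).
From #105: #103=12, #101=14 → choose #103 (12).
From #103: #101=9 → choose #101 (9).
NN route Hub → #102 → #104 → #105 → #103 → #101 → Hub costs 58.
Optimal: Hub → #102 → #104 → #105 → #101 → #103 → Hub costs 52 (by enumerating all 60 distinct tours).
Excess = 58 − 52 = 6.

The nearest-neighbour route is 6 blocks longer than optimal.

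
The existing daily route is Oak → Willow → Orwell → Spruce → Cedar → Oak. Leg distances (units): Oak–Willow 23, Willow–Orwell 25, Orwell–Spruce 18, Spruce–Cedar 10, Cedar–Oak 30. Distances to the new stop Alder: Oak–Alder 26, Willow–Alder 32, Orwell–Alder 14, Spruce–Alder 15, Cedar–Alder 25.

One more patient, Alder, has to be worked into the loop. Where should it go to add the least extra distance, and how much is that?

Minimum extra distance: 11, inserting Alder between Orwell and Spruce.

Insertion cost between consecutive stops i–j is d(i,Alder) + d(Alder,j) − d(i,j):
  between Oak and Willow: 26 + 32 − 23 = 35
  between Willow and Orwell: 32 + 14 − 25 = 21
  between Orwell and Spruce: 14 + 15 − 18 = 11
  between Spruce and Cedar: 15 + 25 − 10 = 30
  between Cedar and Oak: 25 + 26 − 30 = 21
Cheapest insertion is between Orwell and Spruce, adding 11.
New total = 106 + 11 = 117.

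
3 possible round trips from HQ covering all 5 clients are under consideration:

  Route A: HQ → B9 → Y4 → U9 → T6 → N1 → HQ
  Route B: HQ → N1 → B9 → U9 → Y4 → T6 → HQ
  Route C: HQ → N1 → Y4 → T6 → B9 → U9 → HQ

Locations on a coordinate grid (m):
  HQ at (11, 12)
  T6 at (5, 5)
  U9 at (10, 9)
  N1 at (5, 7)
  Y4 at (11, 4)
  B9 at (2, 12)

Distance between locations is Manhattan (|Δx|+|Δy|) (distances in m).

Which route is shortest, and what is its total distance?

52 m — Route C is the shortest.

Route A: 9 + 17 + 6 + 9 + 2 + 11 = 54
Route B: 11 + 8 + 11 + 6 + 7 + 13 = 56
Route C: 11 + 9 + 7 + 10 + 11 + 4 = 52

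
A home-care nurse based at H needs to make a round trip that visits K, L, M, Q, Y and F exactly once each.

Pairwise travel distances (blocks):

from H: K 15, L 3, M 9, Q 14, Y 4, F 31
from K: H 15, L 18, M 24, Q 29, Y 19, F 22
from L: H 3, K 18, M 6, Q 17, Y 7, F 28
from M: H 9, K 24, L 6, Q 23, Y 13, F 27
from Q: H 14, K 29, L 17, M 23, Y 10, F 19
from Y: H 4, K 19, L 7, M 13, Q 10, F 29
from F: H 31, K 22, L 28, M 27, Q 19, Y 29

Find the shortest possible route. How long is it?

Shortest round trip = 88 blocks.

H→K→L→M→Q→Y→F→H: 15+18+6+23+10+29+31 = 132
H→K→L→M→Q→F→Y→H: 15+18+6+23+19+29+4 = 114
H→K→L→M→Y→Q→F→H: 15+18+6+13+10+19+31 = 112
H→K→L→M→Y→F→Q→H: 15+18+6+13+29+19+14 = 114
H→K→L→M→F→Q→Y→H: 15+18+6+27+19+10+4 = 99
H→K→L→M→F→Y→Q→H: 15+18+6+27+29+10+14 = 119
H→K→L→Q→M→Y→F→H: 15+18+17+23+13+29+31 = 146
H→K→L→Q→M→F→Y→H: 15+18+17+23+27+29+4 = 133
… (352 more)
H→K→F→Q→Y→L→M→H: 15+22+19+10+7+6+9 = 88  ← best
The minimum is 88.
One optimal route: H → K → F → Q → Y → L → M → H (or its reverse).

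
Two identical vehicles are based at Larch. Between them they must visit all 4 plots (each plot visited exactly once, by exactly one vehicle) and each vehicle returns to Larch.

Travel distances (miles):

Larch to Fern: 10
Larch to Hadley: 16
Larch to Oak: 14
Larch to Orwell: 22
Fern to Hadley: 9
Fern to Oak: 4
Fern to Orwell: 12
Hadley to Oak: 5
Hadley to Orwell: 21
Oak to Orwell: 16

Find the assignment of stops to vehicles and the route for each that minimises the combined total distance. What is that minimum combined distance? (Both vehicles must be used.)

Try each way of splitting the stops between the two vehicles (each non-empty) and, for each split, find the best tour for each vehicle:
  {Fern} + {Hadley, Oak, Orwell}: 20 + 59 = 79
  {Hadley} + {Fern, Oak, Orwell}: 32 + 52 = 84
  {Fern, Hadley} + {Oak, Orwell}: 35 + 52 = 87
  {Oak} + {Fern, Hadley, Orwell}: 28 + 59 = 87
  {Fern, Oak} + {Hadley, Orwell}: 28 + 59 = 87
  {Hadley, Oak} + {Fern, Orwell}: 35 + 44 = 79
  … (7 splits in total)
Best: vehicle 1 Larch → Fern → Larch = 20; vehicle 2 Larch → Hadley → Oak → Orwell → Larch = 59; combined 79.

79 miles — the smallest possible combined total.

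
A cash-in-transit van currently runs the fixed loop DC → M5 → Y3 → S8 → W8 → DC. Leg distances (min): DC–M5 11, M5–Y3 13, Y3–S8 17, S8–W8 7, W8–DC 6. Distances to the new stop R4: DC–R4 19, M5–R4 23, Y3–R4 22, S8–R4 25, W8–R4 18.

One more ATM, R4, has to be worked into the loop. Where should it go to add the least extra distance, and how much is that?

Minimum extra distance: 30 min, inserting R4 between Y3 and S8.

Insertion cost between consecutive stops i–j is d(i,R4) + d(R4,j) − d(i,j):
  between DC and M5: 19 + 23 − 11 = 31
  between M5 and Y3: 23 + 22 − 13 = 32
  between Y3 and S8: 22 + 25 − 17 = 30
  between S8 and W8: 25 + 18 − 7 = 36
  between W8 and DC: 18 + 19 − 6 = 31
Cheapest insertion is between Y3 and S8, adding 30.
New total = 54 + 30 = 84.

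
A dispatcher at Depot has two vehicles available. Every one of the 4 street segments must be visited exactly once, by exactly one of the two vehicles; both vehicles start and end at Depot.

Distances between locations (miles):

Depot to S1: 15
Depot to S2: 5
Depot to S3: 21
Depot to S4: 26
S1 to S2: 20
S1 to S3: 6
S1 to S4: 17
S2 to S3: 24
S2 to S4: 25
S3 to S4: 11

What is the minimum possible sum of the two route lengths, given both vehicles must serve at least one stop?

68 miles — the smallest possible combined total.

Check every non-empty split of the stops between the two vehicles; for each half take its own optimal tour:
  {S1} + {S2, S3, S4}: 30 + 62 = 92
  {S2} + {S1, S3, S4}: 10 + 58 = 68
  {S1, S2} + {S3, S4}: 40 + 58 = 98
  {S3} + {S1, S2, S4}: 42 + 62 = 104
  {S1, S3} + {S2, S4}: 42 + 56 = 98
  {S2, S3} + {S1, S4}: 50 + 58 = 108
  … (7 splits in total)
Best: vehicle 1 Depot → S2 → Depot = 10; vehicle 2 Depot → S1 → S3 → S4 → Depot = 58; combined 68.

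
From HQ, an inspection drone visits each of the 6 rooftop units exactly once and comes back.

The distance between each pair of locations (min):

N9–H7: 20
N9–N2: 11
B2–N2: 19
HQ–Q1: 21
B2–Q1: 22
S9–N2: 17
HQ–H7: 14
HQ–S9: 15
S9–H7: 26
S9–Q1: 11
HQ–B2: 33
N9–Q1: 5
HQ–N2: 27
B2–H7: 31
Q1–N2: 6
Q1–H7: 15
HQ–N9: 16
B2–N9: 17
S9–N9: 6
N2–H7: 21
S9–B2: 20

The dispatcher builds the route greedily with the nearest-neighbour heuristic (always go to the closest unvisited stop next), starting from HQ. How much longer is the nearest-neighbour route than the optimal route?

From HQ: H7=14, S9=15, N9=16, Q1=21, N2=27, B2=33 → choose H7 (14).
From H7: Q1=15, N9=20, N2=21, S9=26, B2=31 → choose Q1 (15).
From Q1: N9=5, N2=6, S9=11, B2=22 → choose N9 (5).
From N9: S9=6, N2=11, B2=17 → choose S9 (6).
From S9: N2=17, B2=20 → choose N2 (17).
From N2: B2=19 → choose B2 (19).
NN route HQ → H7 → Q1 → N9 → S9 → N2 → B2 → HQ costs 109.
Optimal: HQ → S9 → N9 → B2 → N2 → Q1 → H7 → HQ costs 92 (by enumerating all 360 distinct tours).
Excess = 109 − 92 = 17.

17 min longer than the optimal tour.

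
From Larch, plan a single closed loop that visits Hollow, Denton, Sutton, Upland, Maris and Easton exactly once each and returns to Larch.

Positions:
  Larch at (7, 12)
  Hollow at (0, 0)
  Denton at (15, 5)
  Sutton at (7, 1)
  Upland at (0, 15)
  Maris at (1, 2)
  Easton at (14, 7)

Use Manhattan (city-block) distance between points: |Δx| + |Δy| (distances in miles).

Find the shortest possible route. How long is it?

Larch - Hollow - Denton - Sutton - Upland - Maris - Easton - Larch: 19+20+12+21+14+18+12 = 116
Larch - Hollow - Denton - Sutton - Upland - Easton - Maris - Larch: 19+20+12+21+22+18+16 = 128
Larch - Hollow - Denton - Sutton - Maris - Upland - Easton - Larch: 19+20+12+7+14+22+12 = 106
Larch - Hollow - Denton - Sutton - Maris - Easton - Upland - Larch: 19+20+12+7+18+22+10 = 108
Larch - Hollow - Denton - Sutton - Easton - Upland - Maris - Larch: 19+20+12+13+22+14+16 = 116
Larch - Hollow - Denton - Sutton - Easton - Maris - Upland - Larch: 19+20+12+13+18+14+10 = 106
Larch - Hollow - Denton - Upland - Sutton - Maris - Easton - Larch: 19+20+25+21+7+18+12 = 122
Larch - Hollow - Denton - Upland - Sutton - Easton - Maris - Larch: 19+20+25+21+13+18+16 = 132
… (352 more)
Larch - Upland - Hollow - Maris - Sutton - Denton - Easton - Larch: 10+15+3+7+12+3+12 = 62  ← best
The minimum is 62.
One optimal route: Larch → Upland → Hollow → Maris → Sutton → Denton → Easton → Larch (or its reverse).

62 miles — the shortest possible round trip.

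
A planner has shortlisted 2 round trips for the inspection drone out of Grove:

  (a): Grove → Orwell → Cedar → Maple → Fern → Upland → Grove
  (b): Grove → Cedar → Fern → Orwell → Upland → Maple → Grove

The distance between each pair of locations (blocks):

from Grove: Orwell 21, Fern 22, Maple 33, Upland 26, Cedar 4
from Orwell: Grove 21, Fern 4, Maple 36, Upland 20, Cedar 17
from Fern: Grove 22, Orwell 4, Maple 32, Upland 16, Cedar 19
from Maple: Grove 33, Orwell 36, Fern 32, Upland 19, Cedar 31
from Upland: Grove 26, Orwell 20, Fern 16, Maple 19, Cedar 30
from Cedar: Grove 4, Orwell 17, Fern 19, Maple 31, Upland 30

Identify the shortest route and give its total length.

99 blocks — (b) is the shortest.

(a): 21 + 17 + 31 + 32 + 16 + 26 = 143
(b): 4 + 19 + 4 + 20 + 19 + 33 = 99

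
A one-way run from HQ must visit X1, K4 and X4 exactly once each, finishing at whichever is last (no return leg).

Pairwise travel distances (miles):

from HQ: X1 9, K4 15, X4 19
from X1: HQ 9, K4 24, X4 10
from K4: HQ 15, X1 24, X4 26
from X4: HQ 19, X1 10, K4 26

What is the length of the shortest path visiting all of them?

There are 3! = 6 possible orderings.
HQ → X1 → K4 → X4: 9+24+26 = 59
HQ → X1 → X4 → K4: 9+10+26 = 45
HQ → K4 → X1 → X4: 15+24+10 = 49
HQ → K4 → X4 → X1: 15+26+10 = 51
HQ → X4 → X1 → K4: 19+10+24 = 53
HQ → X4 → K4 → X1: 19+26+24 = 69
The minimum is 45.
One shortest path: HQ → X1 → X4 → K4.

Shortest open route: 45 miles.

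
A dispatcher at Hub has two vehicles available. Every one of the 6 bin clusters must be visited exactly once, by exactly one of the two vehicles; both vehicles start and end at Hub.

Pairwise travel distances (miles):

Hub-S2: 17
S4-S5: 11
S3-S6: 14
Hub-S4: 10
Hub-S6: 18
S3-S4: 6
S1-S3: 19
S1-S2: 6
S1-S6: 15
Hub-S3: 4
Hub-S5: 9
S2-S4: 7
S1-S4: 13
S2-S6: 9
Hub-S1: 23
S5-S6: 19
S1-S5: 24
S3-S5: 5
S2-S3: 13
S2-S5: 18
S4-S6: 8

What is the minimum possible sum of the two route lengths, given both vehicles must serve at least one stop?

74 miles — the smallest possible combined total.

Check every non-empty split of the stops between the two vehicles; for each half take its own optimal tour:
  {S1} + {S2, S3, S4, S5, S6}: 46 + 54 = 100
  {S2} + {S1, S3, S4, S5, S6}: 34 + 66 = 100
  {S1, S2} + {S3, S4, S5, S6}: 46 + 46 = 92
  {S3} + {S1, S2, S4, S5, S6}: 8 + 66 = 74
  {S1, S3} + {S2, S4, S5, S6}: 46 + 54 = 100
  {S2, S3} + {S1, S4, S5, S6}: 34 + 66 = 100
  … (31 splits in total)
Best: vehicle 1 Hub → S3 → Hub = 8; vehicle 2 Hub → S1 → S2 → S6 → S4 → S5 → Hub = 66; combined 74.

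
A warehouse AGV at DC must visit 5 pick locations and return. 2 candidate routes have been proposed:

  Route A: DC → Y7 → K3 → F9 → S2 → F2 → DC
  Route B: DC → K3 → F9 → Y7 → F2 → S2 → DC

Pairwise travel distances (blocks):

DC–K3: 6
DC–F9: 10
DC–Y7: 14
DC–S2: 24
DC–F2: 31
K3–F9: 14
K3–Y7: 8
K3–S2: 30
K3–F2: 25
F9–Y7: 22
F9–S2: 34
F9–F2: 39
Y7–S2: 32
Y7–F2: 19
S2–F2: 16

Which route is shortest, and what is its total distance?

Route A: 14 + 8 + 14 + 34 + 16 + 31 = 117
Route B: 6 + 14 + 22 + 19 + 16 + 24 = 101

101 blocks — Route B is the shortest.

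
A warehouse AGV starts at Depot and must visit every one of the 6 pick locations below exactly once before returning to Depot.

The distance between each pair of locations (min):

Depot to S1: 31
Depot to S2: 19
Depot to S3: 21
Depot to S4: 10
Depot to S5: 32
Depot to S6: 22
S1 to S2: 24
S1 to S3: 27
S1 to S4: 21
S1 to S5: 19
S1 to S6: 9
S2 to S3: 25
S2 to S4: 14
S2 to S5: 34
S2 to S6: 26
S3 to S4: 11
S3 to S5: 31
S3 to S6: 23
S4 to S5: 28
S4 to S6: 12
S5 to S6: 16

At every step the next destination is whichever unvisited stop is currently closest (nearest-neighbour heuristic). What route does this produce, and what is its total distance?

From Depot: distances to unvisited — S4=10, S2=19, S3=21, S6=22, S1=31, S5=32. Nearest is S4 (10).
From S4: distances to unvisited — S3=11, S6=12, S2=14, S1=21, S5=28. Nearest is S3 (11).
From S3: distances to unvisited — S6=23, S2=25, S1=27, S5=31. Nearest is S6 (23).
From S6: distances to unvisited — S1=9, S5=16, S2=26. Nearest is S1 (9).
From S1: distances to unvisited — S5=19, S2=24. Nearest is S5 (19).
From S5: distances to unvisited — S2=34. Nearest is S2 (34).
Return S2→Depot: 19.
Total = 10 + 11 + 23 + 9 + 19 + 34 + 19 = 125.

Total distance 125 min via the nearest-neighbour route Depot → S4 → S3 → S6 → S1 → S5 → S2 → Depot.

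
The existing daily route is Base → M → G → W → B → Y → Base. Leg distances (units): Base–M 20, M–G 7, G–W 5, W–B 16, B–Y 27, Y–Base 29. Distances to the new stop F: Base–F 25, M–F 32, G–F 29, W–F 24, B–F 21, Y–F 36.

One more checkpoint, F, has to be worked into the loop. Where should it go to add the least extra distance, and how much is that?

Insertion cost between consecutive stops i–j is d(i,F) + d(F,j) − d(i,j):
  between Base and M: 25 + 32 − 20 = 37
  between M and G: 32 + 29 − 7 = 54
  between G and W: 29 + 24 − 5 = 48
  between W and B: 24 + 21 − 16 = 29
  between B and Y: 21 + 36 − 27 = 30
  between Y and Base: 36 + 25 − 29 = 32
Cheapest insertion is between W and B, adding 29.
New total = 104 + 29 = 133.

Minimum extra distance: 29, inserting F between W and B.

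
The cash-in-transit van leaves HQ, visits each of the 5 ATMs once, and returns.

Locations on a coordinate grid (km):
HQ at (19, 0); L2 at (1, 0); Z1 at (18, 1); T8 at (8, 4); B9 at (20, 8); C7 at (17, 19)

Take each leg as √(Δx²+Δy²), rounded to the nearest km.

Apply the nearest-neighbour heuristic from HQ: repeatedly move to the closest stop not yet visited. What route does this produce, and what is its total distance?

HQ → [Z1:1 / B9:8 / T8:12 / L2:18 / C7:19] → Z1 (1)
Z1 → [B9:7 / T8:10 / L2:17 / C7:18] → B9 (7)
B9 → [C7:11 / T8:13 / L2:21] → C7 (11)
C7 → [T8:17 / L2:25] → T8 (17)
T8 → [L2:8] → L2 (8)
Return L2→HQ: 18.
Total = 1 + 7 + 11 + 17 + 8 + 18 = 62.

62 km along HQ → Z1 → B9 → C7 → T8 → L2 → HQ.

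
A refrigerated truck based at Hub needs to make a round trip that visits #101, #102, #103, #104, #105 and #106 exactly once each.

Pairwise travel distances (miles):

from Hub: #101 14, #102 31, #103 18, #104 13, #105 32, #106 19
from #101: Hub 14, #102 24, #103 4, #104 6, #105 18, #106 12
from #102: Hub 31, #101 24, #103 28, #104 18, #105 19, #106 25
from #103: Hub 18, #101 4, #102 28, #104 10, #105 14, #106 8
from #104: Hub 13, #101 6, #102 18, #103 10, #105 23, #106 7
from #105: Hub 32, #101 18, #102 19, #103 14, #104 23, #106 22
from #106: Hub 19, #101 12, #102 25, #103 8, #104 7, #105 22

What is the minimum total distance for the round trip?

Hub → #101 → #102 → #103 → #104 → #105 → #106 → Hub: 14+24+28+10+23+22+19 = 140
Hub → #101 → #102 → #103 → #104 → #106 → #105 → Hub: 14+24+28+10+7+22+32 = 137
Hub → #101 → #102 → #103 → #105 → #104 → #106 → Hub: 14+24+28+14+23+7+19 = 129
Hub → #101 → #102 → #103 → #105 → #106 → #104 → Hub: 14+24+28+14+22+7+13 = 122
Hub → #101 → #102 → #103 → #106 → #104 → #105 → Hub: 14+24+28+8+7+23+32 = 136
Hub → #101 → #102 → #103 → #106 → #105 → #104 → Hub: 14+24+28+8+22+23+13 = 132
Hub → #101 → #102 → #104 → #103 → #105 → #106 → Hub: 14+24+18+10+14+22+19 = 121
Hub → #101 → #102 → #104 → #103 → #106 → #105 → Hub: 14+24+18+10+8+22+32 = 128
… (352 more)
Hub → #101 → #103 → #105 → #102 → #104 → #106 → Hub: 14+4+14+19+18+7+19 = 95  ← best
The minimum is 95.
One optimal route: Hub → #101 → #103 → #105 → #102 → #104 → #106 → Hub (or its reverse).

Minimum total distance: 95 miles.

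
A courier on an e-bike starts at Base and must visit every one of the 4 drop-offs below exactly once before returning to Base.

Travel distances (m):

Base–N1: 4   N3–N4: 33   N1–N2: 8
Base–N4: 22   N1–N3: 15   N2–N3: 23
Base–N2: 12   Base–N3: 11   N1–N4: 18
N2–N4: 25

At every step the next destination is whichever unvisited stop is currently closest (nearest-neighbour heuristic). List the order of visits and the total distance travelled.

90 m along Base → N1 → N2 → N3 → N4 → Base.

From Base: distances to unvisited — N1=4, N3=11, N2=12, N4=22. Nearest is N1 (4).
From N1: distances to unvisited — N2=8, N3=15, N4=18. Nearest is N2 (8).
From N2: distances to unvisited — N3=23, N4=25. Nearest is N3 (23).
From N3: distances to unvisited — N4=33. Nearest is N4 (33).
Return N4→Base: 22.
Total = 4 + 8 + 23 + 33 + 22 = 90.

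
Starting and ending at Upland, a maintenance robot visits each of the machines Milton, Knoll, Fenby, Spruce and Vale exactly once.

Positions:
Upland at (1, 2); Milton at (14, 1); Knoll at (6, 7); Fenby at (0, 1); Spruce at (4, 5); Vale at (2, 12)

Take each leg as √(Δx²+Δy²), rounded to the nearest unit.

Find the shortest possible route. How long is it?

With 5 stops there are 5!/2 = 60 distinct round trips (a route and its reverse cost the same).
Upland-Milton-Knoll-Fenby-Spruce-Vale-Upland: 13+10+8+6+7+10 = 54
Upland-Milton-Knoll-Fenby-Vale-Spruce-Upland: 13+10+8+11+7+4 = 53
Upland-Milton-Knoll-Spruce-Fenby-Vale-Upland: 13+10+3+6+11+10 = 53
Upland-Milton-Knoll-Spruce-Vale-Fenby-Upland: 13+10+3+7+11+1 = 45
Upland-Milton-Knoll-Vale-Fenby-Spruce-Upland: 13+10+6+11+6+4 = 50
Upland-Milton-Knoll-Vale-Spruce-Fenby-Upland: 13+10+6+7+6+1 = 43
Upland-Milton-Fenby-Knoll-Spruce-Vale-Upland: 13+14+8+3+7+10 = 55
Upland-Milton-Fenby-Knoll-Vale-Spruce-Upland: 13+14+8+6+7+4 = 52
Upland-Milton-Fenby-Spruce-Knoll-Vale-Upland: 13+14+6+3+6+10 = 52
Upland-Milton-Fenby-Spruce-Vale-Knoll-Upland: 13+14+6+7+6+7 = 53
Upland-Milton-Fenby-Vale-Knoll-Spruce-Upland: 13+14+11+6+3+4 = 51
Upland-Milton-Fenby-Vale-Spruce-Knoll-Upland: 13+14+11+7+3+7 = 55
Upland-Milton-Spruce-Knoll-Fenby-Vale-Upland: 13+11+3+8+11+10 = 56
Upland-Milton-Spruce-Knoll-Vale-Fenby-Upland: 13+11+3+6+11+1 = 45
… (46 more)
Upland-Fenby-Milton-Knoll-Vale-Spruce-Upland: 1+14+10+6+7+4 = 42  ← best
The minimum is 42.
One optimal route: Upland → Fenby → Milton → Knoll → Vale → Spruce → Upland (or its reverse).

Shortest round trip = 42.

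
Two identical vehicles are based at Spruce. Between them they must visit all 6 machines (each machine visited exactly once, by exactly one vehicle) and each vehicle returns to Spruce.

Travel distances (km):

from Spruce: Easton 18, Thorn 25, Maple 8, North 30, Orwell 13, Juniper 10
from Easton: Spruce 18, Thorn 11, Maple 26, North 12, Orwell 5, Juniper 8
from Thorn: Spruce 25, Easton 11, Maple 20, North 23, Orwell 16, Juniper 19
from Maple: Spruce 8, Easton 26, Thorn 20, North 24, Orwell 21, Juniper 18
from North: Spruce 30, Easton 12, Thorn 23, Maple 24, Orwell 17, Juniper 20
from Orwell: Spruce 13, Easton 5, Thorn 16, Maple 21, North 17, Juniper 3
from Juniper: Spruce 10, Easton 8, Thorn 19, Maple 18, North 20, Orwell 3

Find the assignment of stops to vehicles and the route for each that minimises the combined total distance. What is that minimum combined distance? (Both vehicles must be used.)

94 km — the smallest possible combined total.

Check every non-empty split of the stops between the two vehicles; for each half take its own optimal tour:
  {Easton} + {Thorn, Maple, North, Orwell, Juniper}: 36 + 81 = 117
  {Thorn} + {Easton, Maple, North, Orwell, Juniper}: 50 + 62 = 112
  {Easton, Thorn} + {Maple, North, Orwell, Juniper}: 54 + 62 = 116
  {Maple} + {Easton, Thorn, North, Orwell, Juniper}: 16 + 78 = 94
  {Easton, Maple} + {Thorn, North, Orwell, Juniper}: 52 + 78 = 130
  {Thorn, Maple} + {Easton, North, Orwell, Juniper}: 53 + 60 = 113
  … (31 splits in total)
Best: vehicle 1 Spruce → Maple → Spruce = 16; vehicle 2 Spruce → Thorn → Easton → North → Orwell → Juniper → Spruce = 78; combined 94.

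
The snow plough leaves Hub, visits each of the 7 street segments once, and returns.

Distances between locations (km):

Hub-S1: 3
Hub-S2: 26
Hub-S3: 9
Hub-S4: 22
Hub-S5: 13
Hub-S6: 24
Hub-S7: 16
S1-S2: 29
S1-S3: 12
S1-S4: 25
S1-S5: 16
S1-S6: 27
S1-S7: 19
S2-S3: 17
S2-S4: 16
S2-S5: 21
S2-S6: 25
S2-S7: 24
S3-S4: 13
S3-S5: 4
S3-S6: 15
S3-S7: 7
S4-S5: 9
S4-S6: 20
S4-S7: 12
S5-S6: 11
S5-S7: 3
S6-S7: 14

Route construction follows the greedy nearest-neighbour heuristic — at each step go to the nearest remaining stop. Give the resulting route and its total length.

Nearest-neighbour total = 99 km; route Hub → S1 → S3 → S5 → S7 → S4 → S2 → S6 → Hub.

At Hub the remaining stops are S1 3, S3 9, S5 13, S7 16, S4 22, S6 24, S2 26; go to S1.
At S1 the remaining stops are S3 12, S5 16, S7 19, S4 25, S6 27, S2 29; go to S3.
At S3 the remaining stops are S5 4, S7 7, S4 13, S6 15, S2 17; go to S5.
At S5 the remaining stops are S7 3, S4 9, S6 11, S2 21; go to S7.
At S7 the remaining stops are S4 12, S6 14, S2 24; go to S4.
At S4 the remaining stops are S2 16, S6 20; go to S2.
At S2 the remaining stops are S6 25; go to S6.
Return S6→Hub: 24.
Total = 3 + 12 + 4 + 3 + 12 + 16 + 25 + 24 = 99.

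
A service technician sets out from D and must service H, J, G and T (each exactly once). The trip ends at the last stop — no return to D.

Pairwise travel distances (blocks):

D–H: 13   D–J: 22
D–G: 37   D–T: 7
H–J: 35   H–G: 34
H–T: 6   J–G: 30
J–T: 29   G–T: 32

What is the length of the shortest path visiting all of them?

Shortest open route: 77 blocks.

There are 4! = 24 possible orderings.
D→H→J→G→T: 13+35+30+32 = 110
D→H→J→T→G: 13+35+29+32 = 109
D→H→G→J→T: 13+34+30+29 = 106
D→H→G→T→J: 13+34+32+29 = 108
D→H→T→J→G: 13+6+29+30 = 78
D→H→T→G→J: 13+6+32+30 = 81
D→J→H→G→T: 22+35+34+32 = 123
D→J→H→T→G: 22+35+6+32 = 95
D→J→G→H→T: 22+30+34+6 = 92
D→J→G→T→H: 22+30+32+6 = 90
D→J→T→H→G: 22+29+6+34 = 91
D→J→T→G→H: 22+29+32+34 = 117
D→G→H→J→T: 37+34+35+29 = 135
D→G→H→T→J: 37+34+6+29 = 106
… (10 more)
D→T→H→G→J: 7+6+34+30 = 77  ← best
The minimum is 77.
One shortest path: D → T → H → G → J.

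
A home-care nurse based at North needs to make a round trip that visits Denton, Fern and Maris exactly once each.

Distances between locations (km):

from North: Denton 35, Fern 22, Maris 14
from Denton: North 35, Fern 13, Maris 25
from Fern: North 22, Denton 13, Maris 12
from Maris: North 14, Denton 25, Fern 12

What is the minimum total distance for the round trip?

With 3 stops there are 3!/2 = 3 distinct round trips (a route and its reverse cost the same).
North→Denton→Fern→Maris→North: 35+13+12+14 = 74
North→Denton→Maris→Fern→North: 35+25+12+22 = 94
North→Fern→Denton→Maris→North: 22+13+25+14 = 74
The minimum is 74.
One optimal route: North → Denton → Fern → Maris → North (or its reverse).

74 km — the shortest possible round trip.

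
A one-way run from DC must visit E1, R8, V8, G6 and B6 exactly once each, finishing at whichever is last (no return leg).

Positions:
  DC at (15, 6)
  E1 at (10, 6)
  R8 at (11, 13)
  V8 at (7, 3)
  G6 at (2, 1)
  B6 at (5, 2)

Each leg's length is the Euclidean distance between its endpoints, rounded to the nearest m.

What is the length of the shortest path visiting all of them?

There are 5! = 120 possible orderings.
DC → E1 → R8 → V8 → G6 → B6: 5+7+11+5+3 = 31
DC → E1 → R8 → V8 → B6 → G6: 5+7+11+2+3 = 28
DC → E1 → R8 → G6 → V8 → B6: 5+7+15+5+2 = 34
DC → E1 → R8 → G6 → B6 → V8: 5+7+15+3+2 = 32
DC → E1 → R8 → B6 → V8 → G6: 5+7+13+2+5 = 32
DC → E1 → R8 → B6 → G6 → V8: 5+7+13+3+5 = 33
DC → E1 → V8 → R8 → G6 → B6: 5+4+11+15+3 = 38
DC → E1 → V8 → R8 → B6 → G6: 5+4+11+13+3 = 36
DC → E1 → V8 → G6 → R8 → B6: 5+4+5+15+13 = 42
DC → E1 → V8 → G6 → B6 → R8: 5+4+5+3+13 = 30
DC → E1 → V8 → B6 → R8 → G6: 5+4+2+13+15 = 39
DC → E1 → V8 → B6 → G6 → R8: 5+4+2+3+15 = 29
DC → E1 → G6 → R8 → V8 → B6: 5+9+15+11+2 = 42
DC → E1 → G6 → R8 → B6 → V8: 5+9+15+13+2 = 44
… (106 more)
DC → R8 → E1 → V8 → B6 → G6: 8+7+4+2+3 = 24  ← best
The minimum is 24.
One shortest path: DC → R8 → E1 → V8 → B6 → G6.

24 m — the minimum one-way total.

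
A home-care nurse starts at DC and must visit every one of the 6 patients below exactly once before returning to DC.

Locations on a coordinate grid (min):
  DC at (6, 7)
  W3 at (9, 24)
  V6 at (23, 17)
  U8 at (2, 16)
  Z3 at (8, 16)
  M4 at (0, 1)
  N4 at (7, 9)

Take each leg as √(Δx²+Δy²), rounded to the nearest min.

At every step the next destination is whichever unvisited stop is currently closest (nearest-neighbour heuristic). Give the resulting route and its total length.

78 min along DC → N4 → Z3 → U8 → W3 → V6 → M4 → DC.

From DC: distances to unvisited — N4=2, M4=8, Z3=9, U8=10, W3=17, V6=20. Nearest is N4 (2).
From N4: distances to unvisited — Z3=7, U8=9, M4=11, W3=15, V6=18. Nearest is Z3 (7).
From Z3: distances to unvisited — U8=6, W3=8, V6=15, M4=17. Nearest is U8 (6).
From U8: distances to unvisited — W3=11, M4=15, V6=21. Nearest is W3 (11).
From W3: distances to unvisited — V6=16, M4=25. Nearest is V6 (16).
From V6: distances to unvisited — M4=28. Nearest is M4 (28).
Return M4→DC: 8.
Total = 2 + 7 + 6 + 11 + 16 + 28 + 8 = 78.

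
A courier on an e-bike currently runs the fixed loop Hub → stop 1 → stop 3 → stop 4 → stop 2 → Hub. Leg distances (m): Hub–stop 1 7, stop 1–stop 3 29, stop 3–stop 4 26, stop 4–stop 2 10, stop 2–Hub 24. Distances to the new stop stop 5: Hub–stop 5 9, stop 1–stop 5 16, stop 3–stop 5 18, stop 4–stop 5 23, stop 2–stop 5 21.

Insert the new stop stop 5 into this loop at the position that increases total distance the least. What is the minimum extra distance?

Minimum extra distance: 5 m, inserting stop 5 between stop 1 and stop 3.

Insertion cost between consecutive stops i–j is d(i,stop 5) + d(stop 5,j) − d(i,j):
  between Hub and stop 1: 9 + 16 − 7 = 18
  between stop 1 and stop 3: 16 + 18 − 29 = 5
  between stop 3 and stop 4: 18 + 23 − 26 = 15
  between stop 4 and stop 2: 23 + 21 − 10 = 34
  between stop 2 and Hub: 21 + 9 − 24 = 6
Cheapest insertion is between stop 1 and stop 3, adding 5.
New total = 96 + 5 = 101.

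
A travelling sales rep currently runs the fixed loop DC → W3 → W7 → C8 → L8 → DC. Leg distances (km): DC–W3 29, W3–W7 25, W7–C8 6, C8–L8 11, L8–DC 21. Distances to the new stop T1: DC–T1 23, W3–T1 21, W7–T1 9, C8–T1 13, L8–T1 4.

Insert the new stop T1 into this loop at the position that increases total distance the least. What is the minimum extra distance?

Adding 5 km by placing T1 on the W3–W7 leg.

Insertion cost between consecutive stops i–j is d(i,T1) + d(T1,j) − d(i,j):
  between DC and W3: 23 + 21 − 29 = 15
  between W3 and W7: 21 + 9 − 25 = 5
  between W7 and C8: 9 + 13 − 6 = 16
  between C8 and L8: 13 + 4 − 11 = 6
  between L8 and DC: 4 + 23 − 21 = 6
Cheapest insertion is between W3 and W7, adding 5.
New total = 92 + 5 = 97.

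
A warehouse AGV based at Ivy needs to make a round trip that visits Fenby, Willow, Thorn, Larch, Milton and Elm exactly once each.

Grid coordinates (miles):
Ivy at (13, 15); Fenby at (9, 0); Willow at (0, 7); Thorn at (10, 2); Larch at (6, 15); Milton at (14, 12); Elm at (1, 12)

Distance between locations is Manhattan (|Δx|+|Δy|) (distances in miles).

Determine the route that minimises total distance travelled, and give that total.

With 6 stops there are 6!/2 = 360 distinct round trips (a route and its reverse cost the same).
Ivy - Fenby - Willow - Thorn - Larch - Milton - Elm - Ivy: 19+16+15+17+11+13+15 = 106
Ivy - Fenby - Willow - Thorn - Larch - Elm - Milton - Ivy: 19+16+15+17+8+13+4 = 92
Ivy - Fenby - Willow - Thorn - Milton - Larch - Elm - Ivy: 19+16+15+14+11+8+15 = 98
Ivy - Fenby - Willow - Thorn - Milton - Elm - Larch - Ivy: 19+16+15+14+13+8+7 = 92
Ivy - Fenby - Willow - Thorn - Elm - Larch - Milton - Ivy: 19+16+15+19+8+11+4 = 92
Ivy - Fenby - Willow - Thorn - Elm - Milton - Larch - Ivy: 19+16+15+19+13+11+7 = 100
Ivy - Fenby - Willow - Larch - Thorn - Milton - Elm - Ivy: 19+16+14+17+14+13+15 = 108
Ivy - Fenby - Willow - Larch - Thorn - Elm - Milton - Ivy: 19+16+14+17+19+13+4 = 102
… (352 more)
Ivy - Larch - Elm - Willow - Fenby - Thorn - Milton - Ivy: 7+8+6+16+3+14+4 = 58  ← best
The minimum is 58.
One optimal route: Ivy → Larch → Elm → Willow → Fenby → Thorn → Milton → Ivy (or its reverse).

58 miles — the shortest possible round trip.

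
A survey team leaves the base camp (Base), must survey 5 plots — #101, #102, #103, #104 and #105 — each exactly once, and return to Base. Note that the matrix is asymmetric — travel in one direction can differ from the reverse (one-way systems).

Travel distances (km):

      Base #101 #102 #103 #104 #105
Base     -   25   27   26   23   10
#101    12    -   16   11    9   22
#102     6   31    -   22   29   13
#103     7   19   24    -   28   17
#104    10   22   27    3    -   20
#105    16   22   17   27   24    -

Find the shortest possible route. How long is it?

Base - #101 - #102 - #103 - #104 - #105 - Base: 25+16+22+28+20+16 = 127
Base - #101 - #102 - #103 - #105 - #104 - Base: 25+16+22+17+24+10 = 114
Base - #101 - #102 - #104 - #103 - #105 - Base: 25+16+29+3+17+16 = 106
Base - #101 - #102 - #104 - #105 - #103 - Base: 25+16+29+20+27+7 = 124
Base - #101 - #102 - #105 - #103 - #104 - Base: 25+16+13+27+28+10 = 119
Base - #101 - #102 - #105 - #104 - #103 - Base: 25+16+13+24+3+7 = 88
Base - #101 - #103 - #102 - #104 - #105 - Base: 25+11+24+29+20+16 = 125
Base - #101 - #103 - #102 - #105 - #104 - Base: 25+11+24+13+24+10 = 107
Base - #101 - #103 - #104 - #102 - #105 - Base: 25+11+28+27+13+16 = 120
Base - #101 - #103 - #104 - #105 - #102 - Base: 25+11+28+20+17+6 = 107
Base - #101 - #103 - #105 - #102 - #104 - Base: 25+11+17+17+29+10 = 109
Base - #101 - #103 - #105 - #104 - #102 - Base: 25+11+17+24+27+6 = 110
Base - #101 - #104 - #102 - #103 - #105 - Base: 25+9+27+22+17+16 = 116
Base - #101 - #104 - #102 - #105 - #103 - Base: 25+9+27+13+27+7 = 108
… (106 more)
Base - #105 - #101 - #104 - #103 - #102 - Base: 10+22+9+3+24+6 = 74  ← best
The minimum is 74.
One optimal route: Base → #105 → #101 → #104 → #103 → #102 → Base.

Minimum total distance: 74 km.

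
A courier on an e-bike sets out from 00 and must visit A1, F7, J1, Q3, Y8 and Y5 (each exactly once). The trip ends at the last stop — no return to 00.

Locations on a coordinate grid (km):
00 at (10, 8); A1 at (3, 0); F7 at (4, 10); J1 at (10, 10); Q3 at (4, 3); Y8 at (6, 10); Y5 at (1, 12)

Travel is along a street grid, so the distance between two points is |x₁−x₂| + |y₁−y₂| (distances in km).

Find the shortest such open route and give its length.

There are 6! = 720 possible orderings.
00 → A1 → F7 → J1 → Q3 → Y8 → Y5: 15+11+6+13+9+7 = 61
00 → A1 → F7 → J1 → Q3 → Y5 → Y8: 15+11+6+13+12+7 = 64
00 → A1 → F7 → J1 → Y8 → Q3 → Y5: 15+11+6+4+9+12 = 57
00 → A1 → F7 → J1 → Y8 → Y5 → Q3: 15+11+6+4+7+12 = 55
00 → A1 → F7 → J1 → Y5 → Q3 → Y8: 15+11+6+11+12+9 = 64
00 → A1 → F7 → J1 → Y5 → Y8 → Q3: 15+11+6+11+7+9 = 59
00 → A1 → F7 → Q3 → J1 → Y8 → Y5: 15+11+7+13+4+7 = 57
00 → A1 → F7 → Q3 → J1 → Y5 → Y8: 15+11+7+13+11+7 = 64
… (712 more)
00 → J1 → Y8 → F7 → Y5 → Q3 → A1: 2+4+2+5+12+4 = 29  ← best
The minimum is 29.
One shortest path: 00 → J1 → Y8 → F7 → Y5 → Q3 → A1.

29 km — the minimum one-way total.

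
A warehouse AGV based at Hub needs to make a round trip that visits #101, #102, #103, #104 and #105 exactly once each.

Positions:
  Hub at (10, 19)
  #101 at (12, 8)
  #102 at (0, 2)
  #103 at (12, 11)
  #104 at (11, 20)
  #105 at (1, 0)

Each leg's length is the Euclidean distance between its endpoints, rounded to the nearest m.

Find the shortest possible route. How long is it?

49 m — the shortest possible round trip.

There are 60 distinct closed tours to check (reversals are equivalent).
Hub-#101-#102-#103-#104-#105-Hub: 11+13+15+9+22+21 = 91
Hub-#101-#102-#103-#105-#104-Hub: 11+13+15+16+22+1 = 78
Hub-#101-#102-#104-#103-#105-Hub: 11+13+21+9+16+21 = 91
Hub-#101-#102-#104-#105-#103-Hub: 11+13+21+22+16+8 = 91
Hub-#101-#102-#105-#103-#104-Hub: 11+13+2+16+9+1 = 52
Hub-#101-#102-#105-#104-#103-Hub: 11+13+2+22+9+8 = 65
Hub-#101-#103-#102-#104-#105-Hub: 11+3+15+21+22+21 = 93
Hub-#101-#103-#102-#105-#104-Hub: 11+3+15+2+22+1 = 54
Hub-#101-#103-#104-#102-#105-Hub: 11+3+9+21+2+21 = 67
Hub-#101-#103-#104-#105-#102-Hub: 11+3+9+22+2+20 = 67
Hub-#101-#103-#105-#102-#104-Hub: 11+3+16+2+21+1 = 54
Hub-#101-#103-#105-#104-#102-Hub: 11+3+16+22+21+20 = 93
Hub-#101-#104-#102-#103-#105-Hub: 11+12+21+15+16+21 = 96
Hub-#101-#104-#102-#105-#103-Hub: 11+12+21+2+16+8 = 70
… (46 more)
Hub-#102-#105-#101-#103-#104-Hub: 20+2+14+3+9+1 = 49  ← best
The minimum is 49.
One optimal route: Hub → #102 → #105 → #101 → #103 → #104 → Hub (or its reverse).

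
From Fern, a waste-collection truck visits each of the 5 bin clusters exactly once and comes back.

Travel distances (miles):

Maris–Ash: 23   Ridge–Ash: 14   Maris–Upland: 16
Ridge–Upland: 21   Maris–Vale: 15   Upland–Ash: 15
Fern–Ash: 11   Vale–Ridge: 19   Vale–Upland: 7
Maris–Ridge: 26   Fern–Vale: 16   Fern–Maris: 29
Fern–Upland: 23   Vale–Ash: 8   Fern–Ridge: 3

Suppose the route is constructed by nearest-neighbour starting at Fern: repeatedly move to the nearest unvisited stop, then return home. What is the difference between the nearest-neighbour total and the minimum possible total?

Excess over optimum: 6 miles.

From Fern: Ridge=3, Ash=11, Vale=16, Upland=23, Maris=29 → choose Ridge (3).
From Ridge: Ash=14, Vale=19, Upland=21, Maris=26 → choose Ash (14).
From Ash: Vale=8, Upland=15, Maris=23 → choose Vale (8).
From Vale: Upland=7, Maris=15 → choose Upland (7).
From Upland: Maris=16 → choose Maris (16).
NN route Fern → Ridge → Ash → Vale → Upland → Maris → Fern costs 77.
Optimal: Fern → Ridge → Maris → Upland → Vale → Ash → Fern costs 71 (by enumerating all 60 distinct tours).
Excess = 77 − 71 = 6.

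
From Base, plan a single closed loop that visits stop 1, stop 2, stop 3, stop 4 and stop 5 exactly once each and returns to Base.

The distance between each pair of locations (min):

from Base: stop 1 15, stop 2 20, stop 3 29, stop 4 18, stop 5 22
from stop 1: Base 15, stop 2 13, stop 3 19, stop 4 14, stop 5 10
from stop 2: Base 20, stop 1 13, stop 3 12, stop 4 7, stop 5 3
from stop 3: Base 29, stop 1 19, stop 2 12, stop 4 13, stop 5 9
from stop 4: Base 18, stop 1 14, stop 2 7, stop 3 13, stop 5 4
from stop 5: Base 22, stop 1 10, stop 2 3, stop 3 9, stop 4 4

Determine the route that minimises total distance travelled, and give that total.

There are 60 distinct closed tours to check (reversals are equivalent).
Base-stop 1-stop 2-stop 3-stop 4-stop 5-Base: 15+13+12+13+4+22 = 79
Base-stop 1-stop 2-stop 3-stop 5-stop 4-Base: 15+13+12+9+4+18 = 71
Base-stop 1-stop 2-stop 4-stop 3-stop 5-Base: 15+13+7+13+9+22 = 79
Base-stop 1-stop 2-stop 4-stop 5-stop 3-Base: 15+13+7+4+9+29 = 77
Base-stop 1-stop 2-stop 5-stop 3-stop 4-Base: 15+13+3+9+13+18 = 71
Base-stop 1-stop 2-stop 5-stop 4-stop 3-Base: 15+13+3+4+13+29 = 77
Base-stop 1-stop 3-stop 2-stop 4-stop 5-Base: 15+19+12+7+4+22 = 79
Base-stop 1-stop 3-stop 2-stop 5-stop 4-Base: 15+19+12+3+4+18 = 71
Base-stop 1-stop 3-stop 4-stop 2-stop 5-Base: 15+19+13+7+3+22 = 79
Base-stop 1-stop 3-stop 4-stop 5-stop 2-Base: 15+19+13+4+3+20 = 74
Base-stop 1-stop 3-stop 5-stop 2-stop 4-Base: 15+19+9+3+7+18 = 71
Base-stop 1-stop 3-stop 5-stop 4-stop 2-Base: 15+19+9+4+7+20 = 74
Base-stop 1-stop 4-stop 2-stop 3-stop 5-Base: 15+14+7+12+9+22 = 79
Base-stop 1-stop 4-stop 2-stop 5-stop 3-Base: 15+14+7+3+9+29 = 77
… (46 more)
The minimum is 71.
One optimal route: Base → stop 1 → stop 2 → stop 3 → stop 5 → stop 4 → Base (or its reverse).

Minimum total distance: 71 min.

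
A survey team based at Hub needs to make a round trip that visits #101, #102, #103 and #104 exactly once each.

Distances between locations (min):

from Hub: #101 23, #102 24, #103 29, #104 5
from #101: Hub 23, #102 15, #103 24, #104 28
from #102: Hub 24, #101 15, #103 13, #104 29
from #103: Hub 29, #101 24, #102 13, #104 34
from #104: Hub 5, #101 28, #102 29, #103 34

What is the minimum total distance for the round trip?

There are 12 distinct closed tours to check (reversals are equivalent).
Hub → #101 → #102 → #103 → #104 → Hub: 23+15+13+34+5 = 90
Hub → #101 → #102 → #104 → #103 → Hub: 23+15+29+34+29 = 130
Hub → #101 → #103 → #102 → #104 → Hub: 23+24+13+29+5 = 94
Hub → #101 → #103 → #104 → #102 → Hub: 23+24+34+29+24 = 134
Hub → #101 → #104 → #102 → #103 → Hub: 23+28+29+13+29 = 122
Hub → #101 → #104 → #103 → #102 → Hub: 23+28+34+13+24 = 122
Hub → #102 → #101 → #103 → #104 → Hub: 24+15+24+34+5 = 102
Hub → #102 → #101 → #104 → #103 → Hub: 24+15+28+34+29 = 130
Hub → #102 → #103 → #101 → #104 → Hub: 24+13+24+28+5 = 94
Hub → #102 → #104 → #101 → #103 → Hub: 24+29+28+24+29 = 134
Hub → #103 → #101 → #102 → #104 → Hub: 29+24+15+29+5 = 102
Hub → #103 → #102 → #101 → #104 → Hub: 29+13+15+28+5 = 90
The minimum is 90.
One optimal route: Hub → #101 → #102 → #103 → #104 → Hub (or its reverse).

Minimum total distance: 90 min.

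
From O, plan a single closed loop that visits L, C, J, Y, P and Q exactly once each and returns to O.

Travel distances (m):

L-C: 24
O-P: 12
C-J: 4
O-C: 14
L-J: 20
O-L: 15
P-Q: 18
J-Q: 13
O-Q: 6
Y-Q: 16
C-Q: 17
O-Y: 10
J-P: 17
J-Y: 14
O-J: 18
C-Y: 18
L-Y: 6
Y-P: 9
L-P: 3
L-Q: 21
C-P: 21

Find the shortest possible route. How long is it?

Minimum total distance: 62 m.

With 6 stops there are 6!/2 = 360 distinct round trips (a route and its reverse cost the same).
O→L→C→J→Y→P→Q→O: 15+24+4+14+9+18+6 = 90
O→L→C→J→Y→Q→P→O: 15+24+4+14+16+18+12 = 103
O→L→C→J→P→Y→Q→O: 15+24+4+17+9+16+6 = 91
O→L→C→J→P→Q→Y→O: 15+24+4+17+18+16+10 = 104
O→L→C→J→Q→Y→P→O: 15+24+4+13+16+9+12 = 93
O→L→C→J→Q→P→Y→O: 15+24+4+13+18+9+10 = 93
O→L→C→Y→J→P→Q→O: 15+24+18+14+17+18+6 = 112
O→L→C→Y→J→Q→P→O: 15+24+18+14+13+18+12 = 114
… (352 more)
O→P→L→Y→C→J→Q→O: 12+3+6+18+4+13+6 = 62  ← best
The minimum is 62.
One optimal route: O → P → L → Y → C → J → Q → O (or its reverse).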